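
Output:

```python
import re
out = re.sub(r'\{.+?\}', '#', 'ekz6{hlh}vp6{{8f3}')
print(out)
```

`sub` substitutes '#' at each match site.

ekz6#vp6#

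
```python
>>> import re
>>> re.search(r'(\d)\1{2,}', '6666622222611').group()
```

'66666'

The backreference `\1` re-matches whatever the first group consumed, character for character.
`search` walks the string left to right and returns the first match it finds.
The match spans [0:5] → '66666'.
Captured: group 1 = '6'.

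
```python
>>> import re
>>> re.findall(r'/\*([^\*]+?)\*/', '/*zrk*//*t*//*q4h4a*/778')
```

['zrk', 't', 'q4h4a']

Scanning left to right: at [0:7] match '/*zrk*/', group 1 = 'zrk'; at [7:12] match '/*t*/', group 1 = 't'; at [12:21] match '/*q4h4a*/', group 1 = 'q4h4a'.
`findall` collects group 1 from each match (3 total).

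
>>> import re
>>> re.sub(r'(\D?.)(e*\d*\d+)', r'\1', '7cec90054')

'7cec'

Pattern: optionally a non-digit, then any character (captured); then zero or more of a literal 'e', then zero or more of a digit, then one or more of a digit (captured).
Matches: at [2:9] → 'ec90054'.
`\1` in the replacement pulls in group 1's text for each match.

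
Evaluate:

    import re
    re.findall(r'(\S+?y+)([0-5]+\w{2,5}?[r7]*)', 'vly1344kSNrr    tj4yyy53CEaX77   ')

This matches one or more of a non-whitespace character (lazy), then one or more of a literal 'y' (captured); then one or more of a character in [0-5], then 2 to 5 of a word character (lazy), then zero or more of one of [r7] (captured).
Walking the string: at [0:9] match 'vly1344kS', groups = ('vly', '1344kS'); at [16:26] match 'tj4yyy53CE', groups = ('tj4yyy', '53CE').
`findall` packs the 2 group values into a tuple for every match.

[('vly', '1344kS'), ('tj4yyy', '53CE')]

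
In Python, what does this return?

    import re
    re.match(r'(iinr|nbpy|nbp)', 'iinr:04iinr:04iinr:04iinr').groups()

`re.match` only tries the pattern at the start of the string.
The match spans [0:4] → 'iinr'.
Captured: group 1 = 'iinr'.

('iinr',)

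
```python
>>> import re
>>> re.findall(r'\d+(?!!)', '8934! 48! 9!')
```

Because the assertion is negative and zero-width, positions next to the forbidden text are skipped.
Matches: at [0:3] → '893'; at [6:7] → '4'.
`findall` yields the raw match text (2 of them) because the pattern has no groups.

['893', '4']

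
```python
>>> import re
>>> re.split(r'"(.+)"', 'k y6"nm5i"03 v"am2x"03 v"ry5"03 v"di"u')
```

Matches to split on: at [4:37] → '"nm5i"03 v"am2x"03 v"ry5"03 v"di"'.
With a capturing group present, the delimiter's captured portion is kept in the result list.

['k y6', 'nm5i"03 v"am2x"03 v"ry5"03 v"di', 'u']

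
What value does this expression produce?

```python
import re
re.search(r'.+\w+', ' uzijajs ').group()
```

' uzijajs'

This matches one or more of any character; then one or more of a word character.
Unlike `match`, `search` isn't anchored — it looks for the pattern anywhere in the string.
The match spans [0:8] → ' uzijajs'.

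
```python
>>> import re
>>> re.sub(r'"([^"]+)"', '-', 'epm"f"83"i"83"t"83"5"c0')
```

'epm-83-83-83-c0'

Matches: at [3:6] → '"f"'; at [8:11] → '"i"'; at [13:16] → '"t"'; at [18:21] → '"5"'.
Each match is replaced by '-'.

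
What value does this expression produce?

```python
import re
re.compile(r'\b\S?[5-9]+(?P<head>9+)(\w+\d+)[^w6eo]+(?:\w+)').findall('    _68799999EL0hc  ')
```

The pattern matches a word boundary (`\b`, zero-width); then optionally a non-whitespace character, then one or more of a character in [5-9]; then one or more of a literal '9' (captured as 'head'); then one or more of a word character, then one or more of a digit (captured); then one or more of any character except [w6eo]; then one or more of a word character (non-capturing group).
Walking the string: at [4:18] match '_68799999EL0hc', groups = ('9', 'EL0').
`findall` packs the 2 group values into a tuple for every match.

[('9', 'EL0')]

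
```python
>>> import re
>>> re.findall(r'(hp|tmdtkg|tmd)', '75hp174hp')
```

['hp', 'hp']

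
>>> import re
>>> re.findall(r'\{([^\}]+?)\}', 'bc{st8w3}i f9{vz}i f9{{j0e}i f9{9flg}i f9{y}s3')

With a single group, `findall` returns only what that group captured — 5 items.

['st8w3', 'vz', '{j0e', '9flg', 'y']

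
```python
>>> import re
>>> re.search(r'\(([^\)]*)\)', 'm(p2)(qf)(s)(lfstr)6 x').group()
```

'(p2)'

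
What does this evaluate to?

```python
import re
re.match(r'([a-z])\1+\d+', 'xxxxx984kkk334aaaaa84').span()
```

The backreference `\1` re-matches whatever the first group consumed, character for character.
`match` is anchored at position 0; if the pattern doesn't fit there, it returns None.
The match spans [0:8] → 'xxxxx984'.
Captured: group 1 = 'x'.

(0, 8)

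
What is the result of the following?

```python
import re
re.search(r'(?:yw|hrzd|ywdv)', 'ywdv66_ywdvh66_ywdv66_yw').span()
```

`|` is ordered: at each position the engine commits to the first alternative that works.
The match spans [0:2] → 'yw'.

(0, 2)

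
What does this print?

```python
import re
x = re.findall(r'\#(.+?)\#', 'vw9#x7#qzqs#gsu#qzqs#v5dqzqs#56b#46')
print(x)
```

['x7', 'gsu', 'v5dqzqs']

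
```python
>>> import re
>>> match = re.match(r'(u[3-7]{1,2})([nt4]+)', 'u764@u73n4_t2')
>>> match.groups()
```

('u76', '4')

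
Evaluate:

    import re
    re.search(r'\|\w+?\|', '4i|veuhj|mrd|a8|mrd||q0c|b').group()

'|veuhj|'

The match spans [2:9] → '|veuhj|'.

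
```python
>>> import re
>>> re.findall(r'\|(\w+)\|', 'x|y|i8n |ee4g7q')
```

Walking the string: at [1:4] match '|y|', group 1 = 'y'.
One capturing group, so `findall` returns just the captured substring from the one match — 1 in all.

['y']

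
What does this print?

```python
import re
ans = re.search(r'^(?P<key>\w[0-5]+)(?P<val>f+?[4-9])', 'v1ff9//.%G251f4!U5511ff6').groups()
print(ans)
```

The match spans [0:5] → 'v1ff9'.
Captured: group 1 = 'v1', group 2 = 'ff9'.

('v1', 'ff9')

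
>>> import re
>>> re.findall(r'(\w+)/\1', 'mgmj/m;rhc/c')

['c']

A backreference is literal: `\1` must see the identical characters the first group matched.
With a single group, `findall` returns only what that group captured — 1 item.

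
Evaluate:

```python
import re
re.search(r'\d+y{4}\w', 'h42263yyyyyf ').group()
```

'42263yyyyy'

This matches one or more of a digit; then exactly 4 of the literal 'y', then a word character.
`re.search` tries every starting position until one works.
The match spans [1:11] → '42263yyyyy'.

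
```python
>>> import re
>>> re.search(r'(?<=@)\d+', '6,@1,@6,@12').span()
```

(3, 4)

Lookahead/lookbehind check context without consuming it, so the matched span excludes the asserted characters.
`search` walks the string left to right and returns the first match it finds.
The match spans [3:4] → '1'.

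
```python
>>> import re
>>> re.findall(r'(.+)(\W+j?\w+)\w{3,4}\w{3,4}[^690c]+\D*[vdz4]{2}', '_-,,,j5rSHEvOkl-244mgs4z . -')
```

[('_-,,', ',j5rS')]

This matches one or more of any character (captured); then one or more of a non-word character, then optionally a literal 'j', then one or more of a word character (captured); then 3 to 4 of a word character, then 3 to 4 of a word character, then one or more of any character except [690c]; then zero or more of a non-digit, then exactly 2 of one of [vdz4].
Matches: at [0:24] match '_-,,,j5rSHEvOkl-244mgs4z', groups = ('_-,,', ',j5rS').
`findall` packs the 2 group values into a tuple for every match.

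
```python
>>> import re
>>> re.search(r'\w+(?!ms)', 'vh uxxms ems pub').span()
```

(0, 2)

The negative lookahead/lookbehind blocks any match where the forbidden context is present.
Unlike `match`, `search` isn't anchored — it looks for the pattern anywhere in the string.
The match spans [0:2] → 'vh'.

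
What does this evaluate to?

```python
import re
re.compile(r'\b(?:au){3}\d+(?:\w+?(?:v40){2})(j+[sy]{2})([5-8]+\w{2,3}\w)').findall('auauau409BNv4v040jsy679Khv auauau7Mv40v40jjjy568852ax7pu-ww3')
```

[]

This matches a word boundary (`\b`, zero-width); then the literal 'au' repeated 3 times, then one or more of a digit; then one or more of a word character (lazy), then the literal 'v40' repeated 2 times (non-capturing group); then one or more of a literal 'j', then exactly 2 of one of [sy] (captured); then one or more of a character in [5-8], then 2 to 3 of a word character, then a word character (captured).
2 groups means each result is a tuple of 2 captured strings — 0 here.
Nothing in the string satisfies the pattern, so the list is empty.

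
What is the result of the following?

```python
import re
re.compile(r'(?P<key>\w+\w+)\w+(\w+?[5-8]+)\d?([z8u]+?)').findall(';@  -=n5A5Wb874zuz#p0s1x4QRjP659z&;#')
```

The pattern matches one or more of a word character, then one or more of a word character (captured as 'key'); then one or more of a word character; then one or more of a word character (lazy), then one or more of a character in [5-8] (captured); then optionally a digit; then one or more of one of [z8u] (lazy) (captured).
With the lazy modifier that quantifier settles for the fewest repetitions that let the rest of the pattern succeed (the atoms after it are unaffected and can still be greedy).
Matches: at [6:16] match 'n5A5Wb874z', groups = ('n5A5W', '87', 'z'); at [19:33] match 'p0s1x4QRjP659z', groups = ('p0s1x4QRj', '65', 'z').
3 groups means each result is a tuple of 3 captured strings — 2 here.

[('n5A5W', '87', 'z'), ('p0s1x4QRj', '65', 'z')]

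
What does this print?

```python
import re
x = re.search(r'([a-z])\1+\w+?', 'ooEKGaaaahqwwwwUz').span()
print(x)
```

The backreference `\1` re-matches whatever the first group consumed, character for character.
The match spans [0:3] → 'ooE'.

(0, 3)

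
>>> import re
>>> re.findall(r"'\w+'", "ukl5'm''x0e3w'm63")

["'m'", "'x0e3w'"]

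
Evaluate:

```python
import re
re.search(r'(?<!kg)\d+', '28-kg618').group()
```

'28'

The negative lookahead/lookbehind blocks any match where the forbidden context is present.
The match spans [0:2] → '28'.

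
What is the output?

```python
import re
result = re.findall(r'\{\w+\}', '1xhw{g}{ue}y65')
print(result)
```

No capturing groups, so `findall` returns the 2 full match strings.

['{g}', '{ue}']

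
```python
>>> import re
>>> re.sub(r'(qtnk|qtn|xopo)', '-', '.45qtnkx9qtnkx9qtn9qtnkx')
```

'.45-x9-x9-9-x'

Alternation isn't longest-match — the leftmost alternative that fits at this position is chosen.
Matches: at [3:7] → 'qtnk'; at [9:13] → 'qtnk'; at [15:18] → 'qtn'; at [19:23] → 'qtnk'.
Each match is replaced by '-'.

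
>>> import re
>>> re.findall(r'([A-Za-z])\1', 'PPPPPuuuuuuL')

The backreference `\1` re-matches whatever the first group consumed, character for character.
`findall` collects group 1 from each match (5 total).

['P', 'P', 'u', 'u', 'u']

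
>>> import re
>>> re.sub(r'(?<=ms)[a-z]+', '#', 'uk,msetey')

The positive lookaround only admits positions where the adjacent text matches; those characters stay outside the span.
Matches: at [5:9] → 'etey'.
Each match is replaced by '#'.

'uk,ms#'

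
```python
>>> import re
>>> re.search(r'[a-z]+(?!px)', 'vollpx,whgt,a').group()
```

The negative lookaround is zero-width — it rules out positions where the adjacent text would match, without consuming anything.
`re.search` tries every starting position until one works.
The match spans [0:6] → 'vollpx'.

'vollpx'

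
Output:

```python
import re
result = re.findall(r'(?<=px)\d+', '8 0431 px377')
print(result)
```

Because the assertion is zero-width, the text it checks is not consumed and won't appear in the result.
Matches: at [9:12] → '377'.
`findall` yields the raw match text (1 of them) because the pattern has no groups.

['377']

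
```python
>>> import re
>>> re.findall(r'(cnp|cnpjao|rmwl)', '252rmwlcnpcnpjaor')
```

The regex engine tests alternatives in the order written; an earlier branch that matches wins even if a later one would match more.
With a single group, `findall` returns only what that group captured — 3 items.

['rmwl', 'cnp', 'cnp']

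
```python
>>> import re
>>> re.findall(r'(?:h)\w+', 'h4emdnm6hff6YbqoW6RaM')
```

['h4emdnm6hff6YbqoW6RaM']

This matches a literal 'h' (non-capturing group); then one or more of a word character.
Scanning left to right: at [0:21] → 'h4emdnm6hff6YbqoW6RaM'.
No capturing groups, so `findall` returns the 1 full match string.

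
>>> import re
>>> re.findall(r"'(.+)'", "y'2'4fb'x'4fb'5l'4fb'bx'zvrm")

["2'4fb'x'4fb'5l'4fb'bx"]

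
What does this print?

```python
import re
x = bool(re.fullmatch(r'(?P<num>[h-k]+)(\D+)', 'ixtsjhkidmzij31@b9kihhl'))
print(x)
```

Pattern: one or more of a character in [h-k] (captured as 'num'); then one or more of a non-digit (captured).
For `fullmatch`, every character of the input must be accounted for by the pattern.
Here there's no way to consume every character, so the call returns None, and `bool(None)` is False.

False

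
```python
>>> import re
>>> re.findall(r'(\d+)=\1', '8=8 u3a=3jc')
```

['8']

`\1` has to match the exact text group 1 already captured.
Matches: at [0:3] match '8=8', group 1 = '8'.
One capturing group, so `findall` returns just the captured substring from the one match — 1 in all.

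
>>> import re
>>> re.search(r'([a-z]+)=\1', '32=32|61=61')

None

`\1` is not a pattern — it's the concrete string captured by group 1, re-applied verbatim.
`re.search` scans for the first position where the pattern succeeds.
Here no position works, so the call returns None.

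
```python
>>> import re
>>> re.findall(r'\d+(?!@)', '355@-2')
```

['35', '2']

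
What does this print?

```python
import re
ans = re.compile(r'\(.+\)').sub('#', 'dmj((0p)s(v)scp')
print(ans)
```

dmj#scp

Matches: at [3:12] → '((0p)s(v)'.
Each match is replaced by '#'.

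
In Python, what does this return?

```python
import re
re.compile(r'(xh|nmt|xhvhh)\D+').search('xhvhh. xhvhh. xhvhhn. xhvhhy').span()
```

(0, 28)

`re.search` scans for the first position where the pattern succeeds.
The match spans [0:28] → 'xhvhh. xhvhh. xhvhhn. xhvhhy'.
Captured: group 1 = 'xh'.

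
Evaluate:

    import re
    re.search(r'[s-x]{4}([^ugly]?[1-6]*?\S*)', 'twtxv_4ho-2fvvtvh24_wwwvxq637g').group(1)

'v_4ho-2fvvtvh24_wwwvxq637g'

This matches exactly 4 of a character in [s-x]; then optionally any character except [ugly], then zero or more of a character in [1-6] (lazy), then zero or more of a non-whitespace character (captured).
Unlike `match`, `search` isn't anchored — it looks for the pattern anywhere in the string.
The match spans [0:30] → 'twtxv_4ho-2fvvtvh24_wwwvxq637g'.
Captured: group 1 = 'v_4ho-2fvvtvh24_wwwvxq637g'.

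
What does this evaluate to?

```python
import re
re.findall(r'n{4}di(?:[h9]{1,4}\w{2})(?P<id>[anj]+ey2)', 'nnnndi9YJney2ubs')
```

['ney2']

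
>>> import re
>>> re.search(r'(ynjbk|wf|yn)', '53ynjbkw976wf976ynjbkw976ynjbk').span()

(2, 7)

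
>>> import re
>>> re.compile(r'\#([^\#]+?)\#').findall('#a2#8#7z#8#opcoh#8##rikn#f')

With a single group, `findall` returns only what that group captured — 4 items.

['a2', '7z', 'opcoh', 'rikn']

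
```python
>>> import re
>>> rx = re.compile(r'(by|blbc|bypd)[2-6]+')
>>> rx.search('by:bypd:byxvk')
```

Unlike `match`, `search` isn't anchored — it looks for the pattern anywhere in the string.
Here no position works, so the call returns None.

None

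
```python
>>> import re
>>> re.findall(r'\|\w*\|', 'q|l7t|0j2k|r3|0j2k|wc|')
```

No capturing groups, so `findall` returns the 3 full match strings.

['|l7t|', '|r3|', '|wc|']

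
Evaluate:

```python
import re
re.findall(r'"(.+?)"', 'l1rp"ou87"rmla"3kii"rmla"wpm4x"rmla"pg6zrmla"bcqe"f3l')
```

['ou87', '3kii', 'wpm4x', 'pg6zrmla']

With the lazy modifier that quantifier settles for the fewest repetitions that let the rest of the pattern succeed (the atoms after it are unaffected and can still be greedy).
With a single group, `findall` returns only what that group captured — 4 items.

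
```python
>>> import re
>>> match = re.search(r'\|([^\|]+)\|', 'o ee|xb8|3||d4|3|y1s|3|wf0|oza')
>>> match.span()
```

`re.search` scans for the first position where the pattern succeeds.
The match spans [4:9] → '|xb8|'.
Captured: group 1 = 'xb8'.

(4, 9)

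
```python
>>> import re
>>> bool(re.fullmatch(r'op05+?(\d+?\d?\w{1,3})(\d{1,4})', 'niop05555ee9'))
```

This matches the literal 'op0', then one or more of a literal '5' (lazy); then one or more of a digit (lazy), then optionally a digit, then 1 to 3 of a word character (captured); then 1 to 4 of a digit (captured).
`re.fullmatch` is like wrapping the pattern in `^…$` (in single-line mode).
Here the string isn't matched end-to-end, so the call returns None, and `bool(None)` is False.

False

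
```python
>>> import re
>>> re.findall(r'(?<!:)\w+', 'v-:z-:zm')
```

['v', 'm']

The negative lookahead/lookbehind blocks any match where the forbidden context is present.
`findall` yields the raw match text (2 of them) because the pattern has no groups.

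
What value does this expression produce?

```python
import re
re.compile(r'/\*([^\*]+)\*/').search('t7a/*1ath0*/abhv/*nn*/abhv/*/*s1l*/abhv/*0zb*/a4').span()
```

(3, 12)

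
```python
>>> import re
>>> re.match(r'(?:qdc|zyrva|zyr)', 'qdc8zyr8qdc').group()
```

'qdc'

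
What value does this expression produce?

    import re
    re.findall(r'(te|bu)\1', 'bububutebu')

['bu']

A backreference is literal: `\1` must see the identical characters the first group matched.
Scanning left to right: at [0:4] match 'bubu', group 1 = 'bu'.
Because there's exactly one group, `findall` drops the full match and keeps group 1 from the one hit.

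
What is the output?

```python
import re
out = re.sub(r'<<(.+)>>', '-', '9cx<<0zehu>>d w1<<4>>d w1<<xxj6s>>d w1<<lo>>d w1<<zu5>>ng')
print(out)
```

9cx-ng

Matches: at [3:55] → '<<0zehu>>d w1<<4>>d w1<<xxj6s>>d w1<<lo>>d w1<<zu5>>'.
Each match is replaced by '-'.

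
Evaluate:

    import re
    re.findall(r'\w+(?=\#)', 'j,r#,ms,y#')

['r', 'y']

The positive lookaround only admits positions where the adjacent text matches; those characters stay outside the span.
No capturing groups, so `findall` returns the 2 full match strings.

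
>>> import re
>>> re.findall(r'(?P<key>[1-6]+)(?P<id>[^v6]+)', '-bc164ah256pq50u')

[('164', 'ah25'), ('6', 'pq50u')]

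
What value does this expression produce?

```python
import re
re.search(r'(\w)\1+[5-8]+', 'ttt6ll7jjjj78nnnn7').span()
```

(0, 4)

A backreference is literal: `\1` must see the identical characters the first group matched.
`re.search` tries every starting position until one works.
The match spans [0:4] → 'ttt6'.
Captured: group 1 = 't'.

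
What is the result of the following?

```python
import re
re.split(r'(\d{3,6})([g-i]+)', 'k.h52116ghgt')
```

['k.h', '52116', 'ghg', 't']

Pattern: 3 to 6 of a digit (captured); then one or more of a character in [g-i] (captured).
The group in the pattern means `split` returns the separators' captures alongside the pieces.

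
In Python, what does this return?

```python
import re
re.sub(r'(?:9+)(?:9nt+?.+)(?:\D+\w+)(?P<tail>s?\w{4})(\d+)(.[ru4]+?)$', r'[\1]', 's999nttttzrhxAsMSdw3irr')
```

's[MSdw]'

Pattern: one or more of a literal '9' (non-capturing group); then the literal '9n', then one or more of a literal 't' (lazy), then one or more of any character (non-capturing group); then one or more of a non-digit, then one or more of a word character (non-capturing group); then optionally the literal 's', then exactly 4 of a word character (captured as 'tail'); then one or more of a digit (captured); then any character, then one or more of one of [ru4] (lazy) (captured); then anchored at the end.
Matches: at [1:23] → '999nttttzrhxAsMSdw3irr'.
Each match is replaced using the text its own group 1 captured.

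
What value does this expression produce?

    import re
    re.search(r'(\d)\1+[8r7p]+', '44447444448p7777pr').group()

'44447'

`\1` is not a pattern — it's the concrete string captured by group 1, re-applied verbatim.
The match spans [0:5] → '44447'.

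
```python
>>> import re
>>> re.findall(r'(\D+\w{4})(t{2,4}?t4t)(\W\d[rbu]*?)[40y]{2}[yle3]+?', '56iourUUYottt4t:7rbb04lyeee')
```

[('iourUUYo', 'ttt4t', ':7rbb')]

The pattern matches one or more of a non-digit, then exactly 4 of a word character (captured); then 2 to 4 of a literal 't' (lazy), then the literal 't4t' (captured); then a non-word character, then a digit, then zero or more of one of [rbu] (lazy) (captured); then exactly 2 of one of [40y]; then one or more of one of [yle3] (lazy).
Walking the string: at [2:23] match 'iourUUYottt4t:7rbb04l', groups = ('iourUUYo', 'ttt4t', ':7rbb').
`findall` packs the 3 group values into a tuple for every match.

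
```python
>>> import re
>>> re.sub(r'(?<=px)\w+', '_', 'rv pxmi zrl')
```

'rv px_ zrl'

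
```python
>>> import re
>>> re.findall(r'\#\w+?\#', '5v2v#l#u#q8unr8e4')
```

['#l#']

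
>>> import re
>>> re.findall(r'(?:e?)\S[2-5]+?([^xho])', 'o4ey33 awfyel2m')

['e', '3', 'm']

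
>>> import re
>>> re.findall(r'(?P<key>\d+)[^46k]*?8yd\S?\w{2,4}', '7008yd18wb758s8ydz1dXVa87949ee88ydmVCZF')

The pattern matches one or more of a digit (captured as 'key'); then zero or more of any character except [46k] (lazy), then the literal '8yd'; then optionally a non-whitespace character, then 2 to 4 of a word character.
Matches: at [0:22] match '7008yd18wb758s8ydz1dXV', group 1 = '7008'; at [23:39] match '87949ee88ydmVCZF', group 1 = '87949'.
With a single group, `findall` returns only what that group captured — 2 items.

['7008', '87949']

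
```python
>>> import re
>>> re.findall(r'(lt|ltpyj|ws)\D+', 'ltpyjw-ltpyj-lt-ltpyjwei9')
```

['lt']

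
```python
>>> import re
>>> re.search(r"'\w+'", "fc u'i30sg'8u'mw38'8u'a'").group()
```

"'i30sg'"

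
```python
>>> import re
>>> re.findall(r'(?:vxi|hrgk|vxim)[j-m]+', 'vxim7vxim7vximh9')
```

Walking the string: at [0:4] → 'vxim'; at [5:9] → 'vxim'; at [10:14] → 'vxim'.
`findall` yields the raw match text (3 of them) because the pattern has no groups.

['vxim', 'vxim', 'vxim']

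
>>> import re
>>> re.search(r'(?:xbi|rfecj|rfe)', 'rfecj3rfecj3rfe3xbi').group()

'rfecj'

`|` is ordered: at each position the engine commits to the first alternative that works.
`re.search` scans for the first position where the pattern succeeds.
The match spans [0:5] → 'rfecj'.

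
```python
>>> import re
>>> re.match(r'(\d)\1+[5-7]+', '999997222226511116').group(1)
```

'9'

A backreference is literal: `\1` must see the identical characters the first group matched.
With `match`, the pattern is implicitly anchored at the beginning.
The match spans [0:6] → '999997'.
Captured: group 1 = '9'.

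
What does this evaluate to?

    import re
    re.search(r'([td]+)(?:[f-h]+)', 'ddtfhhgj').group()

The match spans [0:7] → 'ddtfhhg'.

'ddtfhhg'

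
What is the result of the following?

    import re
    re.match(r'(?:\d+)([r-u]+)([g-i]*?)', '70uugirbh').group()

'70uu'

`re.match` only tries the pattern at the start of the string.
The match spans [0:4] → '70uu'.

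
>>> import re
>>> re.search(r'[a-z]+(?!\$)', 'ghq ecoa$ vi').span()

(0, 3)

The negative lookahead/lookbehind blocks any match where the forbidden context is present.
The match spans [0:3] → 'ghq'.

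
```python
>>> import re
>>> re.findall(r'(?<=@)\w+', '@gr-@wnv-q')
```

The `(?=…)`/`(?<=…)` assertion just peeks at neighbouring text; it doesn't advance the match position.
Scanning left to right: at [1:3] → 'gr'; at [5:8] → 'wnv'.
With no groups in the pattern, `findall` gives back each whole match — 2 here.

['gr', 'wnv']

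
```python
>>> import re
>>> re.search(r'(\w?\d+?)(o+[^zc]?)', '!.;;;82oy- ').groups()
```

('82', 'oy')

The match spans [5:9] → '82oy'.
Captured: group 1 = '82', group 2 = 'oy'.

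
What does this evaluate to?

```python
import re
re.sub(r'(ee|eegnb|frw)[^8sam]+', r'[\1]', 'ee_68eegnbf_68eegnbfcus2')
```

The regex engine tests alternatives in the order written; an earlier branch that matches wins even if a later one would match more.
Matches: at [0:4] → 'ee_6'; at [5:13] → 'eegnbf_6'; at [14:22] → 'eegnbfcu'.
Each match is replaced using the text its own group 1 captured.

'[ee]8[ee]8[ee]s2'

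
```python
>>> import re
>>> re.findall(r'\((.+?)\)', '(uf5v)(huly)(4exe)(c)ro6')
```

A `+?`/`*?`/`{m,n}?` starts at its minimum and grows only as far as needed for what follows to match.
Scanning left to right: at [0:6] match '(uf5v)', group 1 = 'uf5v'; at [6:12] match '(huly)', group 1 = 'huly'; at [12:18] match '(4exe)', group 1 = '4exe'; at [18:21] match '(c)', group 1 = 'c'.
One capturing group, so `findall` returns just the captured substring from each match — 4 in all.

['uf5v', 'huly', '4exe', 'c']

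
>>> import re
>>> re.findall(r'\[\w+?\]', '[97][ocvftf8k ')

Walking the string: at [0:4] → '[97]'.
With no groups in the pattern, `findall` gives back each whole match — 1 here.

['[97]']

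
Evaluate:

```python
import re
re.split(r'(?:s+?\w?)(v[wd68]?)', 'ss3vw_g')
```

This matches one or more of a literal 's' (lazy), then optionally a word character (non-capturing group); then a literal 'v', then optionally one of [wd68] (captured).
Matches to split on: at [0:5] → 'ss3vw'.
`re.split` interleaves the captured-group text with the surrounding fragments.

['', 'vw', '_g']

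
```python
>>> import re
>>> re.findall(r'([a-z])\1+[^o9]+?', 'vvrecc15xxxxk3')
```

`\1` has to match the exact text group 1 already captured.
`findall` collects group 1 from each match (3 total).

['v', 'c', 'x']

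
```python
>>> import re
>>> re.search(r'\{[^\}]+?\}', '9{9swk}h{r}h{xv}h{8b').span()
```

(1, 7)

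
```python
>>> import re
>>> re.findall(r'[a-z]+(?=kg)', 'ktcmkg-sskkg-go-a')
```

['ktcm', 'ssk']

The positive lookaround only admits positions where the adjacent text matches; those characters stay outside the span.
Scanning left to right: at [0:4] → 'ktcm'; at [7:10] → 'ssk'.
`findall` yields the raw match text (2 of them) because the pattern has no groups.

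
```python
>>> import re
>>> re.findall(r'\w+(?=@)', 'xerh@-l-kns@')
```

['xerh', 'kns']

The lookaround is zero-width — it requires the adjacent text to match without consuming it, so the asserted text isn't part of the match.
No capturing groups, so `findall` returns the 2 full match strings.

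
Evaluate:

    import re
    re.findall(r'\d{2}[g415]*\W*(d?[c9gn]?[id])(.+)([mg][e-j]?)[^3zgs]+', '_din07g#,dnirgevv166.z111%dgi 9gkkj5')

[('dni', 'rgevv166.z111%dgi 9', 'g')]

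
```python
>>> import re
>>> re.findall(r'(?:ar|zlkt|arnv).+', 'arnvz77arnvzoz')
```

Since nothing is captured, `findall` lists the 1 matched substring directly.

['arnvz77arnvzoz']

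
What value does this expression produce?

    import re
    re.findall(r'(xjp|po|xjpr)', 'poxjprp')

['po', 'xjp']

Alternation tries branches left to right and keeps the first one that lets the overall match succeed at that position.
Scanning left to right: at [0:2] match 'po', group 1 = 'po'; at [2:5] match 'xjp', group 1 = 'xjp'.
`findall` collects group 1 from each match (2 total).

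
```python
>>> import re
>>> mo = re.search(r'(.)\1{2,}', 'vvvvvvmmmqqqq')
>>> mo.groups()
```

('v',)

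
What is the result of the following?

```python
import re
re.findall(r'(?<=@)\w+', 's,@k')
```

Because the assertion is zero-width, the text it checks is not consumed and won't appear in the result.
No capturing groups, so `findall` returns the 1 full match string.

['k']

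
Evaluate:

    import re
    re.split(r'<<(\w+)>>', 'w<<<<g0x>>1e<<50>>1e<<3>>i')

`re.split` interleaves the captured-group text with the surrounding fragments.

['w<<', 'g0x', '1e', '50', '1e', '3', 'i']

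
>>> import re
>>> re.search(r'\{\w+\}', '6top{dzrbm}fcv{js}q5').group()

'{dzrbm}'

The match spans [4:11] → '{dzrbm}'.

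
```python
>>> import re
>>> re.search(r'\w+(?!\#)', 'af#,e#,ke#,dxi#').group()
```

'a'

Because the assertion is negative and zero-width, positions next to the forbidden text are skipped.
`re.search` scans for the first position where the pattern succeeds.
The match spans [0:1] → 'a'.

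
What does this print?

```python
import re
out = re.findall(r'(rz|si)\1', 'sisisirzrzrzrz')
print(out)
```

A backreference is literal: `\1` must see the identical characters the first group matched.
Because there's exactly one group, `findall` drops the full match and keeps group 1 from each hit.

['si', 'rz', 'rz']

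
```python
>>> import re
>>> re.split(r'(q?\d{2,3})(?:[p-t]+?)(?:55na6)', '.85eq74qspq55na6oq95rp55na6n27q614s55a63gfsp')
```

The pattern matches optionally the literal 'q', then 2 to 3 of a digit (captured); then one or more of a character in [p-t] (lazy) (non-capturing group); then the literal '55', then the literal 'na6' (non-capturing group).
Matches to split on: at [4:16] → 'q74qspq55na6'; at [17:27] → 'q95rp55na6'.
The group in the pattern means `split` returns the separators' captures alongside the pieces.

['.85e', 'q74', 'o', 'q95', 'n27q614s55a63gfsp']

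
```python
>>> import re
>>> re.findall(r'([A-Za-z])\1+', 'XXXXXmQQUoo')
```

`\1` has to match the exact text group 1 already captured.
Scanning left to right: at [0:5] match 'XXXXX', group 1 = 'X'; at [6:8] match 'QQ', group 1 = 'Q'; at [9:11] match 'oo', group 1 = 'o'.
Because there's exactly one group, `findall` drops the full match and keeps group 1 from each hit.

['X', 'Q', 'o']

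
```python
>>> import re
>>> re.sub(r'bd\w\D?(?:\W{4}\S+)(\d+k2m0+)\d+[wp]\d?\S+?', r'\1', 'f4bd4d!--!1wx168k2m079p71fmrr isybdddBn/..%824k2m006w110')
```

'f48k2m0fmrr isybdddBn/..%824k2m006w110'

The `?` after the quantifier makes it lazy — it takes as little as possible before letting the rest of the pattern try.
`\1` in the replacement pulls in group 1's text for each match.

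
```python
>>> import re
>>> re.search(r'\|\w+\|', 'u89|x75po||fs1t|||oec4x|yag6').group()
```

`search` walks the string left to right and returns the first match it finds.
The match spans [3:10] → '|x75po|'.

'|x75po|'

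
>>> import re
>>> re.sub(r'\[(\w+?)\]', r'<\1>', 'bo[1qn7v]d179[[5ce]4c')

Matches: at [2:9] → '[1qn7v]'; at [14:19] → '[5ce]'.
`\1` in the replacement pulls in group 1's text for each match.

'bo<1qn7v>d179[<5ce>4c'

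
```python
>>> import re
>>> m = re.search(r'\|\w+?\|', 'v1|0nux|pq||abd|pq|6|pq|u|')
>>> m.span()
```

(2, 8)

`search` walks the string left to right and returns the first match it finds.
The match spans [2:8] → '|0nux|'.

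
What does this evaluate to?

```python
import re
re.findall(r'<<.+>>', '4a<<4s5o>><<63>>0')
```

Walking the string: at [2:16] → '<<4s5o>><<63>>'.
Since nothing is captured, `findall` lists the 1 matched substring directly.

['<<4s5o>><<63>>']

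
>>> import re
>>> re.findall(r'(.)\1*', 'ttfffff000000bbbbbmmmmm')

['t', 'f', '0', 'b', 'm']

`\1` is not a pattern — it's the concrete string captured by group 1, re-applied verbatim.
`findall` collects group 1 from each match (5 total).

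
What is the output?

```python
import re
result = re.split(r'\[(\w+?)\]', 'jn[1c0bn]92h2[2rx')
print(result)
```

['jn', '1c0bn', '92h2[2rx']

Matches to split on: at [2:9] → '[1c0bn]'.
`re.split` interleaves the captured-group text with the surrounding fragments.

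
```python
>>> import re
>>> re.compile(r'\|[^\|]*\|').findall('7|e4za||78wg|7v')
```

`findall` yields the raw match text (2 of them) because the pattern has no groups.

['|e4za|', '|78wg|']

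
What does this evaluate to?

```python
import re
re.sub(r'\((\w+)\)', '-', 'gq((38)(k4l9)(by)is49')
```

'gq(---is49'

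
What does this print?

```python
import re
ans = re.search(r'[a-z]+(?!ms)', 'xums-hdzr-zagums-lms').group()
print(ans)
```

xums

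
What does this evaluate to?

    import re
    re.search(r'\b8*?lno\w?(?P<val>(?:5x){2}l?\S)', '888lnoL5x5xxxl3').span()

(0, 12)

The pattern matches a word boundary (`\b`, zero-width); then zero or more of a literal '8' (lazy), then the literal 'lno', then optionally a word character; then the literal '5x' repeated 2 times, then optionally the literal 'l', then a non-whitespace character (captured as 'val').
Unlike `match`, `search` isn't anchored — it looks for the pattern anywhere in the string.
The match spans [0:12] → '888lnoL5x5xx'.
Captured: group 1 = '5x5xx'.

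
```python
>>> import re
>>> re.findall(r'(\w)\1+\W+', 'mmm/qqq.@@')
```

['m', 'q']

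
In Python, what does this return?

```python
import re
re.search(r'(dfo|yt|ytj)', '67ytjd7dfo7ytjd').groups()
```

('yt',)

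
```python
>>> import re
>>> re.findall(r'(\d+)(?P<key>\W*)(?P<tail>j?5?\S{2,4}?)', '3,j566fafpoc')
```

[('3', ',', 'j566')]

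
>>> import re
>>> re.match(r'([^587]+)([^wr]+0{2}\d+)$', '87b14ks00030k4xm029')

This matches one or more of any character except [587] (captured); then one or more of any character except [wr], then exactly 2 of the literal '0', then one or more of a digit (captured); then anchored at the end.
`match` is anchored at position 0; if the pattern doesn't fit there, it returns None.
Here position 0 doesn't satisfy it, so the call returns None.

None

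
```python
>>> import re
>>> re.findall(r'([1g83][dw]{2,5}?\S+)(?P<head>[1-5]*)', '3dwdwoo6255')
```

With 2 capturing groups, `findall` returns a 2-tuple per match.

[('3dwdwoo6255', '')]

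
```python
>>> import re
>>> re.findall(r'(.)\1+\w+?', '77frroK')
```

`\1` is not a pattern — it's the concrete string captured by group 1, re-applied verbatim.
Walking the string: at [0:3] match '77f', group 1 = '7'; at [3:6] match 'rro', group 1 = 'r'.
One capturing group, so `findall` returns just the captured substring from each match — 2 in all.

['7', 'r']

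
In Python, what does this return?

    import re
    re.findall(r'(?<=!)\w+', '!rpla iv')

['rpla']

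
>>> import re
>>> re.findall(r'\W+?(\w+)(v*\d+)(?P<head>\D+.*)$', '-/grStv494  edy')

[('grStv49', '4', '  edy')]

Pattern: one or more of a non-word character (lazy); then one or more of a word character (captured); then zero or more of the literal 'v', then one or more of a digit (captured); then one or more of a non-digit, then zero or more of any character (captured as 'head'); then anchored at the end.
Multiple groups make `findall` return tuples — one 3-tuple for the one match.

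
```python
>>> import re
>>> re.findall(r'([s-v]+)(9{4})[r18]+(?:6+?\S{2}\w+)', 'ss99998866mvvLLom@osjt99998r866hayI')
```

[('ss', '9999'), ('t', '9999')]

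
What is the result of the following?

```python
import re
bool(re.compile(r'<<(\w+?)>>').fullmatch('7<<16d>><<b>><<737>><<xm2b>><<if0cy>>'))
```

False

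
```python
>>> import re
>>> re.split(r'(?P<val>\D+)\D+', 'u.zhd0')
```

['', 'u.zh', '0']

The pattern matches one or more of a non-digit (captured as 'val'); then one or more of a non-digit.
Matches to split on: at [0:5] → 'u.zhd'.
`re.split` interleaves the captured-group text with the surrounding fragments.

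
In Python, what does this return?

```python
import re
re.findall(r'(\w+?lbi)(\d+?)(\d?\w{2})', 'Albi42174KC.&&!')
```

This matches one or more of a word character (lazy), then the literal 'l', then the literal 'bi' (captured); then one or more of a digit (lazy) (captured); then optionally a digit, then exactly 2 of a word character (captured).
Walking the string: at [0:8] match 'Albi4217', groups = ('Albi', '4', '217').
3 groups means the one result is a tuple of 3 captured strings — 1 here.

[('Albi', '4', '217')]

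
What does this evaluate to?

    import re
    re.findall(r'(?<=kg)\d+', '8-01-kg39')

['39']

The positive lookaround only admits positions where the adjacent text matches; those characters stay outside the span.
No capturing groups, so `findall` returns the 1 full match string.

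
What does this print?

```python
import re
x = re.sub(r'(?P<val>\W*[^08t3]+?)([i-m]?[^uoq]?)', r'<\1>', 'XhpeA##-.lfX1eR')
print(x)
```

This matches zero or more of a non-word character, then one or more of any character except [08t3] (lazy) (captured as 'val'); then optionally a character in [i-m], then optionally any character except [uoq] (captured).
`\1` in the replacement pulls in group 1's text for each match.

<X><p><A><#-.l><X><e>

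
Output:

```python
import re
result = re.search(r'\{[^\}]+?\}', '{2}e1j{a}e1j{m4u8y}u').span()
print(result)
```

(0, 3)

`re.search` scans for the first position where the pattern succeeds.
The match spans [0:3] → '{2}'.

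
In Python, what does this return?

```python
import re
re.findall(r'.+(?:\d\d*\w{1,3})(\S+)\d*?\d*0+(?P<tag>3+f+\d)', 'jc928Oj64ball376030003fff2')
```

[('0', '3fff2')]

This matches one or more of any character; then a digit, then zero or more of a digit, then 1 to 3 of a word character (non-capturing group); then one or more of a non-whitespace character (captured); then zero or more of a digit (lazy), then zero or more of a digit, then one or more of the literal '0'; then one or more of a literal '3', then one or more of a literal 'f', then a digit (captured as 'tag').
Matches: at [0:26] match 'jc928Oj64ball376030003fff2', groups = ('0', '3fff2').
With 2 capturing groups, `findall` returns a 2-tuple per match.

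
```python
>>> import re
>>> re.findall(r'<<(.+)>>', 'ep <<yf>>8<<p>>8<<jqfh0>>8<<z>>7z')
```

Matches: at [3:31] match '<<yf>>8<<p>>8<<jqfh0>>8<<z>>', group 1 = 'yf>>8<<p>>8<<jqfh0>>8<<z'.
With a single group, `findall` returns only what that group captured — 1 item.

['yf>>8<<p>>8<<jqfh0>>8<<z']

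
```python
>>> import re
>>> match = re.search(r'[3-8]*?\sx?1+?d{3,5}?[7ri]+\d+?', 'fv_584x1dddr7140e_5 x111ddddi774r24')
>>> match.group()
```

This matches zero or more of a character in [3-8] (lazy), then whitespace, then optionally the literal 'x'; then one or more of the literal '1' (lazy), then 3 to 5 of the literal 'd' (lazy), then one or more of one of [7ri]; then one or more of a digit (lazy).
`re.search` tries every starting position until one works.
The match spans [18:32] → '5 x111ddddi774'.

'5 x111ddddi774'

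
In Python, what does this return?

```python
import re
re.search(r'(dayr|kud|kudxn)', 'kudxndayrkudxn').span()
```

(0, 3)

Branches in `(...|...)` are attempted left-to-right; the first branch that allows the whole pattern to succeed is taken.
The match spans [0:3] → 'kud'.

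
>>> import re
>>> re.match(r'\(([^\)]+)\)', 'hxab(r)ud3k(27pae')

`match` is anchored at position 0; if the pattern doesn't fit there, it returns None.
Here the string doesn't start with a match, so the call returns None.

None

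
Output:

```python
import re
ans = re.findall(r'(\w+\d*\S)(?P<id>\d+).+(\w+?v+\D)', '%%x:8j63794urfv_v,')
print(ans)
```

Pattern: one or more of a word character, then zero or more of a digit, then a non-whitespace character (captured); then one or more of a digit (captured as 'id'); then one or more of any character; then one or more of a word character (lazy), then one or more of the literal 'v', then a non-digit (captured).
Matches: at [2:18] match 'x:8j63794urfv_v,', groups = ('x:', '8', '_v,').
With 3 capturing groups, `findall` returns a 3-tuple per match.

[('x:', '8', '_v,')]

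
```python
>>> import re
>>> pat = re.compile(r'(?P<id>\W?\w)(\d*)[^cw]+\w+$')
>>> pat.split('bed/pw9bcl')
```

Pattern: optionally a non-word character, then a word character (captured as 'id'); then zero or more of a digit (captured); then one or more of any character except [cw], then one or more of a word character; then anchored at the end.
Matches to split on: at [0:10] → 'bed/pw9bcl'.
`re.split` interleaves the captured-group text with the surrounding fragments.

['', 'b', '', '']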